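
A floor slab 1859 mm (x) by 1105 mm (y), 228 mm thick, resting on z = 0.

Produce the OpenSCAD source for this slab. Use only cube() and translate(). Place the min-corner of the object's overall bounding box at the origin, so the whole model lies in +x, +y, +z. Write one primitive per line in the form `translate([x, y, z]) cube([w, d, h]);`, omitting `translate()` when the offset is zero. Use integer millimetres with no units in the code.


cube([1859, 1105, 228]);


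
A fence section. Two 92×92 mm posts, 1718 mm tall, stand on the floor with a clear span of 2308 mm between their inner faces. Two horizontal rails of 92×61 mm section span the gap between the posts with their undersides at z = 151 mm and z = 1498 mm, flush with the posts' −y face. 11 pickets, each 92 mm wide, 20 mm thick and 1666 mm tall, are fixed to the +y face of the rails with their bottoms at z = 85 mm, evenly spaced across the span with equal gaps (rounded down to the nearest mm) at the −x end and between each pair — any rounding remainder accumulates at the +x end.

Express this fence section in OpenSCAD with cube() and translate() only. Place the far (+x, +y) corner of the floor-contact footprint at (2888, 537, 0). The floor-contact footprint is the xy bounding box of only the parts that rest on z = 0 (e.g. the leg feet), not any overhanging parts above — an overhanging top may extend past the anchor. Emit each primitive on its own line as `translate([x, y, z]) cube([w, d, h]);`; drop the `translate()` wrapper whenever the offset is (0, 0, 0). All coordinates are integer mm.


translate([396, 445, 0]) cube([92, 92, 1718]);
translate([2796, 445, 0]) cube([92, 92, 1718]);
translate([488, 445, 151]) cube([2308, 92, 61]);
translate([488, 445, 1498]) cube([2308, 92, 61]);
translate([596, 537, 85]) cube([92, 20, 1666]);
translate([796, 537, 85]) cube([92, 20, 1666]);
translate([996, 537, 85]) cube([92, 20, 1666]);
translate([1196, 537, 85]) cube([92, 20, 1666]);
translate([1396, 537, 85]) cube([92, 20, 1666]);
translate([1596, 537, 85]) cube([92, 20, 1666]);
translate([1796, 537, 85]) cube([92, 20, 1666]);
translate([1996, 537, 85]) cube([92, 20, 1666]);
translate([2196, 537, 85]) cube([92, 20, 1666]);
translate([2396, 537, 85]) cube([92, 20, 1666]);
translate([2596, 537, 85]) cube([92, 20, 1666]);


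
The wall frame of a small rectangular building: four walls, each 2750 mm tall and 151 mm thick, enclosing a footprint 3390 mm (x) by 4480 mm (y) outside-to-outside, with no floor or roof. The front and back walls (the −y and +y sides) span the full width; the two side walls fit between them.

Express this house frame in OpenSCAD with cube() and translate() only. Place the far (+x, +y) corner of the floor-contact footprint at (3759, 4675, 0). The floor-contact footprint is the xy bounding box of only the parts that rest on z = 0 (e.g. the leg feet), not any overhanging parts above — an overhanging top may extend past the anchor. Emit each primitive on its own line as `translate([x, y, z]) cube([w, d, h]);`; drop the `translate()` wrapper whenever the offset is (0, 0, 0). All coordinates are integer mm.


translate([369, 195, 0]) cube([3390, 151, 2750]);
translate([369, 4524, 0]) cube([3390, 151, 2750]);
translate([369, 346, 0]) cube([151, 4178, 2750]);
translate([3608, 346, 0]) cube([151, 4178, 2750]);


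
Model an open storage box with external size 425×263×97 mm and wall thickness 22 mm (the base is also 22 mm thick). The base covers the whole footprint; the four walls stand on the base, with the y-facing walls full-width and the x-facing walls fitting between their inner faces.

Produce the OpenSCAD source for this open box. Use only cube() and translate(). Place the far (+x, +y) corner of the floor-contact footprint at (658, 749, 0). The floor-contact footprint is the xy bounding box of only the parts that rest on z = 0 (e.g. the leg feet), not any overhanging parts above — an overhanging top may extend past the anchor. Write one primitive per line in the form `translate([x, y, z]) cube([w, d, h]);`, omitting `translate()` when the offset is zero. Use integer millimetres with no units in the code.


translate([233, 486, 0]) cube([425, 263, 22]);
translate([233, 486, 22]) cube([425, 22, 75]);
translate([233, 727, 22]) cube([425, 22, 75]);
translate([233, 508, 22]) cube([22, 219, 75]);
translate([636, 508, 22]) cube([22, 219, 75]);


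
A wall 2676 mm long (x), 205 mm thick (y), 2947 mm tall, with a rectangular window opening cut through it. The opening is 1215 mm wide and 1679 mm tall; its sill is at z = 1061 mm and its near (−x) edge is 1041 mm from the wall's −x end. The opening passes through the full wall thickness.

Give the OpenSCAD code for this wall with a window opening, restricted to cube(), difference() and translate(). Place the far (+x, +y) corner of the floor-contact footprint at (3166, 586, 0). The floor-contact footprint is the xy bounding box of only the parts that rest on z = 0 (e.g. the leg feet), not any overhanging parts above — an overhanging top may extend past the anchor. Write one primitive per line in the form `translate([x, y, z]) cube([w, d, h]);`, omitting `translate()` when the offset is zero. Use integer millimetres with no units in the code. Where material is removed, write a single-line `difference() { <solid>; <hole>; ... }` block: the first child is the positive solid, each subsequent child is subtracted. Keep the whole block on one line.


difference() { translate([490, 381, 0]) cube([2676, 205, 2947]); translate([1531, 381, 1061]) cube([1215, 205, 1679]); }


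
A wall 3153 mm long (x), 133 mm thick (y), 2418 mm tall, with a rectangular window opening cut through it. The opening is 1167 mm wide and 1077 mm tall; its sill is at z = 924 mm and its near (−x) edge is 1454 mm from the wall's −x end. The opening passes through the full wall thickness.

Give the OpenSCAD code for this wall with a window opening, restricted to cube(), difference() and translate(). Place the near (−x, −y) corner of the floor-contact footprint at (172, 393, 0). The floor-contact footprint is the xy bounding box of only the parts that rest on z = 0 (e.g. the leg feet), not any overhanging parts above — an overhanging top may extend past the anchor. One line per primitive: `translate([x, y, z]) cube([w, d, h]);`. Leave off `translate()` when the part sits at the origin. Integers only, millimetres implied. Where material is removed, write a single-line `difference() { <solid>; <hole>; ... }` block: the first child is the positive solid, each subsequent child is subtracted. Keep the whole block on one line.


difference() { translate([172, 393, 0]) cube([3153, 133, 2418]); translate([1626, 393, 924]) cube([1167, 133, 1077]); }


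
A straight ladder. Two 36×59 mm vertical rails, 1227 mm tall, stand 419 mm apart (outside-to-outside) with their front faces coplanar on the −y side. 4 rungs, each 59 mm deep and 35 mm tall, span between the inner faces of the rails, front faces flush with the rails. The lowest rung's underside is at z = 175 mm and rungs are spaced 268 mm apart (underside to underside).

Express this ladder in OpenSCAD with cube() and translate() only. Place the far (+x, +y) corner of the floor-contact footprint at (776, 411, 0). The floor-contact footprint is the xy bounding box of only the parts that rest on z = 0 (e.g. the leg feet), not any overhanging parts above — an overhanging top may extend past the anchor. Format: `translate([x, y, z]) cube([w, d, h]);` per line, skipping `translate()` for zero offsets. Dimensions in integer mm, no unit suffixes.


// rung span = 419 - 2*36 = 347
// rung[k] z = 175 + k*268
translate([357, 352, 0]) cube([36, 59, 1227]);
translate([740, 352, 0]) cube([36, 59, 1227]);
translate([393, 352, 175]) cube([347, 59, 35]);
translate([393, 352, 443]) cube([347, 59, 35]);
translate([393, 352, 711]) cube([347, 59, 35]);
translate([393, 352, 979]) cube([347, 59, 35]);


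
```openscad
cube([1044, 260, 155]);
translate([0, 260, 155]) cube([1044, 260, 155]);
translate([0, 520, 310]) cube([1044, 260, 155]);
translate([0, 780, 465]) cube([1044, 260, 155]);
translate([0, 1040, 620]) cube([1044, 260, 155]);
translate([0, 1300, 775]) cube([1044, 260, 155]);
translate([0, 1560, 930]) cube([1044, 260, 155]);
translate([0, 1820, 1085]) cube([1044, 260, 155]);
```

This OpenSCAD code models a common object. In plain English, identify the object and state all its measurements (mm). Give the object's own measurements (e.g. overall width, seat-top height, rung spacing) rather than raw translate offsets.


A straight staircase of 8 solid steps. Each step is 1044 mm wide (x), 260 mm deep (y, the going) and 155 mm tall (the rise). The first step rests on the floor; each subsequent step sits one going further in +y and one rise higher in +z, directly behind and above the previous step with no overlap.


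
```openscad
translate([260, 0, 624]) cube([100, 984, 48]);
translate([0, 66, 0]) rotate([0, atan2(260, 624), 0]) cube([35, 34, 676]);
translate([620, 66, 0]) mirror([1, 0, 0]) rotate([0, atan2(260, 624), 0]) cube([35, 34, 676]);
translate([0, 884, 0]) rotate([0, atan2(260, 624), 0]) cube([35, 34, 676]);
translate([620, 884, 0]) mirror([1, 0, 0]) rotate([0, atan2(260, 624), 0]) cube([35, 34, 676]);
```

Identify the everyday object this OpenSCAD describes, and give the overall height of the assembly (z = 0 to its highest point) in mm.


A sawhorse. The overall height is 672 mm.

A beam across two mirrored pairs of raked legs — a sawhorse. The beam's underside is at z = 624 (matching the legs' vertical rise in atan2(260, 624)) and the beam is 48 mm tall, so its top is at 624 + 48 = 672 mm. The raked legs top out at the beam's underside, so that is the highest point.


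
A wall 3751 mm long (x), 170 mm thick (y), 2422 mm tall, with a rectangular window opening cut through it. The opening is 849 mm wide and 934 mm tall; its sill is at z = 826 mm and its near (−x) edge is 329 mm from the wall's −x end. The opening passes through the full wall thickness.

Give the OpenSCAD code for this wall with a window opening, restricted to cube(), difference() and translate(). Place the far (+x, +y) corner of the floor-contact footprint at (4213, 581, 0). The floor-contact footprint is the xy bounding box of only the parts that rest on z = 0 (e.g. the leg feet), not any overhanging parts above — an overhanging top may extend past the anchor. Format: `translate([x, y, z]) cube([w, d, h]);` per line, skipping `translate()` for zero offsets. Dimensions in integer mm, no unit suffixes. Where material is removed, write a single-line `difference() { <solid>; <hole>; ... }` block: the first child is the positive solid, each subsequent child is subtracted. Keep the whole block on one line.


difference() { translate([462, 411, 0]) cube([3751, 170, 2422]); translate([791, 411, 826]) cube([849, 170, 934]); }


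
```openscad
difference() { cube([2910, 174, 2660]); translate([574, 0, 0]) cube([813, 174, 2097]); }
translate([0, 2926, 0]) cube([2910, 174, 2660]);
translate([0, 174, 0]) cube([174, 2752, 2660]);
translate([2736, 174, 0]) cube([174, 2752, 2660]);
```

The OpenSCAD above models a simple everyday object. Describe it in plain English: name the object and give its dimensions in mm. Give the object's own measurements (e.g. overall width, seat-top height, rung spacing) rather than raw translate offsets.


A single room: four walls, each 2660 mm tall and 174 mm thick, enclosing an outside footprint 2910×3100 mm (x × y), no floor or roof. The front and back walls (−y and +y sides) run the full x-width; the side walls fit between their inner faces. A door opening 813 mm wide and 2097 mm tall is cut through the front wall from the floor up, its −x edge 574 mm from the wall's −x end.


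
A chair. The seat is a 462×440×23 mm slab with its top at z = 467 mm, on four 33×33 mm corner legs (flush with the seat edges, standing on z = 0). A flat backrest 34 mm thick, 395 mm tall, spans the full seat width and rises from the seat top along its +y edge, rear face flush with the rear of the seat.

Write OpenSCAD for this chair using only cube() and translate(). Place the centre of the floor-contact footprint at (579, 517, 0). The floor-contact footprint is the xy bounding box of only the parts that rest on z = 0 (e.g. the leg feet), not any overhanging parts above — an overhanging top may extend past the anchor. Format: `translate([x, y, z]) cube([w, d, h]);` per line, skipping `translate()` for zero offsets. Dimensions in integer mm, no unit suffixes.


translate([348, 297, 444]) cube([462, 440, 23]);
translate([348, 297, 0]) cube([33, 33, 444]);
translate([777, 297, 0]) cube([33, 33, 444]);
translate([348, 704, 0]) cube([33, 33, 444]);
translate([777, 704, 0]) cube([33, 33, 444]);
translate([348, 703, 467]) cube([462, 34, 395]);


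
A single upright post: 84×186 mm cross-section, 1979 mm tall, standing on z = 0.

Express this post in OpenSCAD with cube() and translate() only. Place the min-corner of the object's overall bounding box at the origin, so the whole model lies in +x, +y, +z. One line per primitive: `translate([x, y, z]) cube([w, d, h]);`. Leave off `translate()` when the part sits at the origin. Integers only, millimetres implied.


cube([84, 186, 1979]);


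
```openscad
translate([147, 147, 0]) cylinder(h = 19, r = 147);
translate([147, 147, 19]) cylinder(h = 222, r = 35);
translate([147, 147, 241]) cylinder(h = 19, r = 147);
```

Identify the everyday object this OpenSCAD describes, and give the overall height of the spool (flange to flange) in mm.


A spool. The overall height is 260 mm.

Three coaxial cylinders, large–small–large — a spool. Two 19 mm flanges and a 222 mm core give 19 + 222 + 19 = 260 mm.


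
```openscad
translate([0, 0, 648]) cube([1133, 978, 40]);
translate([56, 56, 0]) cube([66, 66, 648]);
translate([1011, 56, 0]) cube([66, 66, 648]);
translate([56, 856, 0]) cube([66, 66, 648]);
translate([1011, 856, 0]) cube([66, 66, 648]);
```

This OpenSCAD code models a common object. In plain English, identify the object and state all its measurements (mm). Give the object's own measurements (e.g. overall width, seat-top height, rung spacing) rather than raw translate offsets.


A table: top 1133 mm (x) × 978 mm (y), 40 mm thick, upper face at z = 688 mm, on four 66×66 mm square legs, each inset 56 mm from the nearest pair of top edges from z = 0 to the bottom of the top.


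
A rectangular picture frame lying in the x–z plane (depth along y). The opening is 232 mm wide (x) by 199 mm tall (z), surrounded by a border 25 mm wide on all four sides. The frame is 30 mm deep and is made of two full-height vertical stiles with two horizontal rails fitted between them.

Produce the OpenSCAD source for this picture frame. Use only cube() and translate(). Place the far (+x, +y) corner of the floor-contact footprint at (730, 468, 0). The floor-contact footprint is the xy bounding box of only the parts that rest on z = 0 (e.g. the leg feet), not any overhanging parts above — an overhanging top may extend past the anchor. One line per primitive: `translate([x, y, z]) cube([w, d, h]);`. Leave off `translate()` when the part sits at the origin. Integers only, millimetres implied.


translate([448, 438, 0]) cube([25, 30, 249]);
translate([705, 438, 0]) cube([25, 30, 249]);
translate([473, 438, 0]) cube([232, 30, 25]);
translate([473, 438, 224]) cube([232, 30, 25]);


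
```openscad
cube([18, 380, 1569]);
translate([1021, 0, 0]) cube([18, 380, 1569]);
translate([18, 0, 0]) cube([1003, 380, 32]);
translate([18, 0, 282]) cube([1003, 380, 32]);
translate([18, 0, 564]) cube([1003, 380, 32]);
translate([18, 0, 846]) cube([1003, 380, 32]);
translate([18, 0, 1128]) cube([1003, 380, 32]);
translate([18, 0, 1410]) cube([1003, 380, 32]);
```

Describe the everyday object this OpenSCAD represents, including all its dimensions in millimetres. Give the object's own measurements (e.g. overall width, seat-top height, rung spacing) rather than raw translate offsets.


An open bookshelf. Two side panels, each 18 mm thick, 380 mm deep and 1569 mm tall, stand 1039 mm apart (outside-to-outside). Between them sit 6 shelves, each 32 mm thick and 380 mm deep, spanning the full gap between the sides. The bottom shelf rests on the floor (its underside at z = 0) and the clear gap between one shelf's top and the next shelf's underside is 250 mm.


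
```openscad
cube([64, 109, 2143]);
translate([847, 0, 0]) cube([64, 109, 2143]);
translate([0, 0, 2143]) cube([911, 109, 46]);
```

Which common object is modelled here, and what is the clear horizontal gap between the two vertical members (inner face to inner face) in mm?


A door frame. The clear opening width is 783 mm.

Two 2143 mm tall posts with a header on top — a door frame. The left jamb is 64 mm wide at x = 0; the right jamb starts at x = 847. The clear opening is 847 − 64 = 783 mm.


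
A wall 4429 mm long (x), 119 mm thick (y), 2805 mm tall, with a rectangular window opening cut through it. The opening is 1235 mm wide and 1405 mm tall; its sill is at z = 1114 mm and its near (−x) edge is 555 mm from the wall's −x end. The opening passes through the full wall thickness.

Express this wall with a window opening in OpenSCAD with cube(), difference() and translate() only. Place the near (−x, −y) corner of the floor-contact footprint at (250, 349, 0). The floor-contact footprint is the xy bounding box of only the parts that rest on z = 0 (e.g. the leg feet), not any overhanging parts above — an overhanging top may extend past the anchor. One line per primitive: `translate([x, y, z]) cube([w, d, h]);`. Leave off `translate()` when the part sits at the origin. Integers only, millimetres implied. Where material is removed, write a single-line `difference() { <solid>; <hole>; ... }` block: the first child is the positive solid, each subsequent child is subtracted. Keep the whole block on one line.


difference() { translate([250, 349, 0]) cube([4429, 119, 2805]); translate([805, 349, 1114]) cube([1235, 119, 1405]); }


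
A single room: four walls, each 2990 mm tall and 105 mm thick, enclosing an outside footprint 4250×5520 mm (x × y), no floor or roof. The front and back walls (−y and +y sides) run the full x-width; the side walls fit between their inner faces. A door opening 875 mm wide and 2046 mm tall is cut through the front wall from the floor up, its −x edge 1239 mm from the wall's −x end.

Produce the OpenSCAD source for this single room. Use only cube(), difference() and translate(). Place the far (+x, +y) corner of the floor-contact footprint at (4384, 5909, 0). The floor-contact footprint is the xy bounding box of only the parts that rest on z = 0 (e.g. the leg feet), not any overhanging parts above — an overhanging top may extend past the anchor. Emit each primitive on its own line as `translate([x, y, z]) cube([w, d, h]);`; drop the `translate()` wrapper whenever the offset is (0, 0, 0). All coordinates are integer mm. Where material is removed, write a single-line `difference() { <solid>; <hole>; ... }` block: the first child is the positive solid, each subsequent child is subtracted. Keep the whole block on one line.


difference() { translate([134, 389, 0]) cube([4250, 105, 2990]); translate([1373, 389, 0]) cube([875, 105, 2046]); }
translate([134, 5804, 0]) cube([4250, 105, 2990]);
translate([134, 494, 0]) cube([105, 5310, 2990]);
translate([4279, 494, 0]) cube([105, 5310, 2990]);


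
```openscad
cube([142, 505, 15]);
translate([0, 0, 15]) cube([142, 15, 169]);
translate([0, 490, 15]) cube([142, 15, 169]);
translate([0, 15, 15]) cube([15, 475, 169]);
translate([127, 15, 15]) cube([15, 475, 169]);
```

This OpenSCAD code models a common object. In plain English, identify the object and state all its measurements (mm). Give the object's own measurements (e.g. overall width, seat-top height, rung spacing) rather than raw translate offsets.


An open-topped rectangular box: outside dimensions 142×505×184 mm, with a uniform wall and base thickness of 15 mm. The base is a full 142×505 slab on the floor; four walls sit on top of the base. The front and back walls (the −y and +y sides) span the full width; the two side walls fit between them.


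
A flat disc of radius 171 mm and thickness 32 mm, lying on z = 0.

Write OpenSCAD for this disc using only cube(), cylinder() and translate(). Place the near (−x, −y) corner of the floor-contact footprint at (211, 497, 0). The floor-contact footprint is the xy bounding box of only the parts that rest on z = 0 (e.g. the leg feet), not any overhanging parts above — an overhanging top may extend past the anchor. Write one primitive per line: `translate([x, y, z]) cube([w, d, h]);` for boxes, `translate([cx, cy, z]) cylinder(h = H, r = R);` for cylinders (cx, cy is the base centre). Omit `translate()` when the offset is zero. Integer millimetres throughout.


translate([382, 668, 0]) cylinder(h = 32, r = 171);


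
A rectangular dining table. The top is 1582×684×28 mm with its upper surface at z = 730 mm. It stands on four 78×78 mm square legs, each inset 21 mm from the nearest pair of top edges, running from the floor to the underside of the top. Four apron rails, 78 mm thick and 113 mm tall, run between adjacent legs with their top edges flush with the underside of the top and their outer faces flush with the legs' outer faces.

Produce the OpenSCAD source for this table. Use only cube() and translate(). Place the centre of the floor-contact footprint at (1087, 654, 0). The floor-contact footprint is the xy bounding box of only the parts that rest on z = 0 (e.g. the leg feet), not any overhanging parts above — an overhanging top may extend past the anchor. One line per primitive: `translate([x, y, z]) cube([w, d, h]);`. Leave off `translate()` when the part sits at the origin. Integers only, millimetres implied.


translate([296, 312, 702]) cube([1582, 684, 28]);
translate([317, 333, 0]) cube([78, 78, 702]);
translate([1779, 333, 0]) cube([78, 78, 702]);
translate([317, 897, 0]) cube([78, 78, 702]);
translate([1779, 897, 0]) cube([78, 78, 702]);
translate([395, 333, 589]) cube([1384, 78, 113]);
translate([395, 897, 589]) cube([1384, 78, 113]);
translate([317, 411, 589]) cube([78, 486, 113]);
translate([1779, 411, 589]) cube([78, 486, 113]);


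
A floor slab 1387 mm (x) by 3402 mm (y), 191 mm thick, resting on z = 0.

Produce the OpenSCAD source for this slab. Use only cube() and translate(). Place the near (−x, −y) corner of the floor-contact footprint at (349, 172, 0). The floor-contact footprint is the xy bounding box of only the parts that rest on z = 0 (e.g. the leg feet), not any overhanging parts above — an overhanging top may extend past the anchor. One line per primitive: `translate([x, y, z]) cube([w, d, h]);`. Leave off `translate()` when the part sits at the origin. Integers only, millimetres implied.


translate([349, 172, 0]) cube([1387, 3402, 191]);


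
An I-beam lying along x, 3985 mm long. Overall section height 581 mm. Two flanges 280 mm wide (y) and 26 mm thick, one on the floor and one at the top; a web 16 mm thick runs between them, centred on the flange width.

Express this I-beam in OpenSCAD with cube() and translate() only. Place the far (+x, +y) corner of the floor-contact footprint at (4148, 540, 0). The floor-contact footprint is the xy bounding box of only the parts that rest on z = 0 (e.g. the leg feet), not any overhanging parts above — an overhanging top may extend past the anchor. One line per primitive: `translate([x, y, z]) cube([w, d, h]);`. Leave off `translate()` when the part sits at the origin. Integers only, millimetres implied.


translate([163, 260, 0]) cube([3985, 280, 26]);
translate([163, 392, 26]) cube([3985, 16, 529]);
translate([163, 260, 555]) cube([3985, 280, 26]);


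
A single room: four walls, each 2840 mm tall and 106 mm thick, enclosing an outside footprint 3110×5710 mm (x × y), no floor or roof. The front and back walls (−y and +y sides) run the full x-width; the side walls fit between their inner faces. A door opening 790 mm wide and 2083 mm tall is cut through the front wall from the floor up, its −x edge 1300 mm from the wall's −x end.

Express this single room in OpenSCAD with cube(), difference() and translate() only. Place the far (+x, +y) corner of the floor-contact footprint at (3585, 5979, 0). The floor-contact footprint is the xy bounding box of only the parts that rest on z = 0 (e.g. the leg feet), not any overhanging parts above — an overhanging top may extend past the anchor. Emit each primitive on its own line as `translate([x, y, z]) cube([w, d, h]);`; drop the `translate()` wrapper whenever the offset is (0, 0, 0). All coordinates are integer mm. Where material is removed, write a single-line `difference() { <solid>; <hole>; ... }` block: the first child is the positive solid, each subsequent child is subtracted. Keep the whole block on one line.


difference() { translate([475, 269, 0]) cube([3110, 106, 2840]); translate([1775, 269, 0]) cube([790, 106, 2083]); }
translate([475, 5873, 0]) cube([3110, 106, 2840]);
translate([475, 375, 0]) cube([106, 5498, 2840]);
translate([3479, 375, 0]) cube([106, 5498, 2840]);


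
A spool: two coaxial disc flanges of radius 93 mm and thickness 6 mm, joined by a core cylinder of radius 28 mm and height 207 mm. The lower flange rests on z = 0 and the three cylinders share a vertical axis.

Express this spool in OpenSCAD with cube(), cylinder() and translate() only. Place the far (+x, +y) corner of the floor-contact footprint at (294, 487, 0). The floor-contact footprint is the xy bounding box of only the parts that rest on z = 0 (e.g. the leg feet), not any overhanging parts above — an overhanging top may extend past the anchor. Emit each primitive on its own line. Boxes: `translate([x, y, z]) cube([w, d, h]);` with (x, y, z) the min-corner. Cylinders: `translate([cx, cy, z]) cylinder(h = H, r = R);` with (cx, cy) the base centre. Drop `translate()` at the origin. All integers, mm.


translate([201, 394, 0]) cylinder(h = 6, r = 93);
translate([201, 394, 6]) cylinder(h = 207, r = 28);
translate([201, 394, 213]) cylinder(h = 6, r = 93);


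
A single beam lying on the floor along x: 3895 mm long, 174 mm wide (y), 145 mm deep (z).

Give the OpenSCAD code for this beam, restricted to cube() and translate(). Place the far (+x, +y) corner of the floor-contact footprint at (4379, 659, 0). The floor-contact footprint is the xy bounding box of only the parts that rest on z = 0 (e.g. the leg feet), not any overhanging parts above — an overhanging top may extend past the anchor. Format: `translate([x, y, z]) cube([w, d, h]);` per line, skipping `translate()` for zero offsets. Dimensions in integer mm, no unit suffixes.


translate([484, 485, 0]) cube([3895, 174, 145]);


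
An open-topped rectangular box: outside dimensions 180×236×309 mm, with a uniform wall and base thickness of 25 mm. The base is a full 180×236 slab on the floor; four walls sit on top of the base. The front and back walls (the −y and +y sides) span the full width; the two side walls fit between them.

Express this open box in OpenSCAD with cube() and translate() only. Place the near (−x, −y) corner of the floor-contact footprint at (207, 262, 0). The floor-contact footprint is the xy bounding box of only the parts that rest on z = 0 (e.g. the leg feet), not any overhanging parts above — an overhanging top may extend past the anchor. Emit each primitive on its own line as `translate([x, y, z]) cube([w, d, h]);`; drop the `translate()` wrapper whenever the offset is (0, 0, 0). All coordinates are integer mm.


translate([207, 262, 0]) cube([180, 236, 25]);
translate([207, 262, 25]) cube([180, 25, 284]);
translate([207, 473, 25]) cube([180, 25, 284]);
translate([207, 287, 25]) cube([25, 186, 284]);
translate([362, 287, 25]) cube([25, 186, 284]);


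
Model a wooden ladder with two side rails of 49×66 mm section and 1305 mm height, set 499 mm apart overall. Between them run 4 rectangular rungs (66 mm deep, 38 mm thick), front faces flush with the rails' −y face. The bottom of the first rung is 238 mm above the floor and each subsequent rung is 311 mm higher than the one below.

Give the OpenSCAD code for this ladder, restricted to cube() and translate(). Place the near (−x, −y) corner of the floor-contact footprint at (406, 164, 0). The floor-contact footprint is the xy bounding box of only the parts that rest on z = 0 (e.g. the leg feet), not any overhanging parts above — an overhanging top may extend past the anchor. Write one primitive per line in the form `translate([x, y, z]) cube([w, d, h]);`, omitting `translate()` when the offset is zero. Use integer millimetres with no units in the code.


translate([406, 164, 0]) cube([49, 66, 1305]);
translate([856, 164, 0]) cube([49, 66, 1305]);
translate([455, 164, 238]) cube([401, 66, 38]);
translate([455, 164, 549]) cube([401, 66, 38]);
translate([455, 164, 860]) cube([401, 66, 38]);
translate([455, 164, 1171]) cube([401, 66, 38]);


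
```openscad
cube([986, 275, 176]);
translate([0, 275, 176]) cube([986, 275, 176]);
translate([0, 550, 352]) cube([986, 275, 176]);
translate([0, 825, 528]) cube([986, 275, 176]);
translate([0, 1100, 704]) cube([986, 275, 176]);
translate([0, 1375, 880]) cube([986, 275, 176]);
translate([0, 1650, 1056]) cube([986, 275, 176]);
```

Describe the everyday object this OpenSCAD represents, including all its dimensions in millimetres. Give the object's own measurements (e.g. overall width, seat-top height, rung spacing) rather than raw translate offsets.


A straight staircase of 7 solid steps. Each step is 986 mm wide (x), 275 mm deep (y, the going) and 176 mm tall (the rise). The first step rests on the floor; each subsequent step sits one going further in +y and one rise higher in +z, directly behind and above the previous step with no overlap.


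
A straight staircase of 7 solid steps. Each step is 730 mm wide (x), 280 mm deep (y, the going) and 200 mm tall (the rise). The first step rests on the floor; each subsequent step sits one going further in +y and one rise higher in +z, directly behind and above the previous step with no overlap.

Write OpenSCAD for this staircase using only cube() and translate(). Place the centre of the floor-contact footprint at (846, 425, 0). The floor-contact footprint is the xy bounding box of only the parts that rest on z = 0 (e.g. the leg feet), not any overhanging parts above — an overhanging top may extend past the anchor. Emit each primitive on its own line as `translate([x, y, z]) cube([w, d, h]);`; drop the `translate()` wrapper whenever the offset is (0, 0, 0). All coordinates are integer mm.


translate([481, 285, 0]) cube([730, 280, 200]);
translate([481, 565, 200]) cube([730, 280, 200]);
translate([481, 845, 400]) cube([730, 280, 200]);
translate([481, 1125, 600]) cube([730, 280, 200]);
translate([481, 1405, 800]) cube([730, 280, 200]);
translate([481, 1685, 1000]) cube([730, 280, 200]);
translate([481, 1965, 1200]) cube([730, 280, 200]);


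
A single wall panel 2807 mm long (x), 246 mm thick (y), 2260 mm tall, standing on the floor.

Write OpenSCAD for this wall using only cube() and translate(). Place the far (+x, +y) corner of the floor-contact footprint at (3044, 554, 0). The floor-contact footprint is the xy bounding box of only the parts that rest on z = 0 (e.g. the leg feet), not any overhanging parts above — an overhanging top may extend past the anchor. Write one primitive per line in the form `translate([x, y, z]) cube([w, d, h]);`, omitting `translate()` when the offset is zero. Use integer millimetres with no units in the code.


translate([237, 308, 0]) cube([2807, 246, 2260]);


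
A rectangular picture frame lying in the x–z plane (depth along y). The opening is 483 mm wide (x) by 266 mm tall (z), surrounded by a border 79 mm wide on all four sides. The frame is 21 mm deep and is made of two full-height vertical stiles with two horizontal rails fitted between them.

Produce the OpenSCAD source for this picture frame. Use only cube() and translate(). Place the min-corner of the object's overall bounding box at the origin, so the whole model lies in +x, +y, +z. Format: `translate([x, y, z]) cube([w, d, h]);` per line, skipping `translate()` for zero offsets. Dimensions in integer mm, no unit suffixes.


cube([79, 21, 424]);
translate([562, 0, 0]) cube([79, 21, 424]);
translate([79, 0, 0]) cube([483, 21, 79]);
translate([79, 0, 345]) cube([483, 21, 79]);


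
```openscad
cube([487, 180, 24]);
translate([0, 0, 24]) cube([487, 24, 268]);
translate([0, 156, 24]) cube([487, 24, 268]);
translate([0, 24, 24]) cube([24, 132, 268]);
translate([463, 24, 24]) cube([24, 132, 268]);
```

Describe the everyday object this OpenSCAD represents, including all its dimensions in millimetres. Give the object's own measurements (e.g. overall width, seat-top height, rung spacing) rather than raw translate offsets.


An open-topped rectangular box: outside dimensions 487×180×292 mm, with a uniform wall and base thickness of 24 mm. The base is a full 487×180 slab on the floor; four walls sit on top of the base. The front and back walls (the −y and +y sides) span the full width; the two side walls fit between them.


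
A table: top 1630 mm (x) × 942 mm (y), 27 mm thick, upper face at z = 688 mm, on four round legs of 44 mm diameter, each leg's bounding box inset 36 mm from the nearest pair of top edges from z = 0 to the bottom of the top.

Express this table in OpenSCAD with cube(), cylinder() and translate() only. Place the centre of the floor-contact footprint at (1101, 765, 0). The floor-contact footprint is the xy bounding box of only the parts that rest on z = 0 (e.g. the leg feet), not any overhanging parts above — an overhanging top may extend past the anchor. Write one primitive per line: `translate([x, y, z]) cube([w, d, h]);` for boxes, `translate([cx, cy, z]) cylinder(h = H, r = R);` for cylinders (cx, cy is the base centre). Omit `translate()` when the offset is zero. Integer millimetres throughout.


translate([286, 294, 661]) cube([1630, 942, 27]);
translate([344, 352, 0]) cylinder(h = 661, r = 22);
translate([1858, 352, 0]) cylinder(h = 661, r = 22);
translate([344, 1178, 0]) cylinder(h = 661, r = 22);
translate([1858, 1178, 0]) cylinder(h = 661, r = 22);


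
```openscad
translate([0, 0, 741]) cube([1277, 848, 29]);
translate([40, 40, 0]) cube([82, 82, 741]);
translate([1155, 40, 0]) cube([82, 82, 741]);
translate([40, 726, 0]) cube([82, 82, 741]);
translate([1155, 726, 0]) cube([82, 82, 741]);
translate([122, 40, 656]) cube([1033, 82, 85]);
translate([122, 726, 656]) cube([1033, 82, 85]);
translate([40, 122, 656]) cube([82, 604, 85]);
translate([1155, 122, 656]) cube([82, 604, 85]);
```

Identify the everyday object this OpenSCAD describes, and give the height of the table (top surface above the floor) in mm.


A table. The table height is 770 mm.

A 1277×848×29 slab sits at z = 741 on four 82 mm square posts — a table. The top surface is at 741 + 29 = 770 mm.


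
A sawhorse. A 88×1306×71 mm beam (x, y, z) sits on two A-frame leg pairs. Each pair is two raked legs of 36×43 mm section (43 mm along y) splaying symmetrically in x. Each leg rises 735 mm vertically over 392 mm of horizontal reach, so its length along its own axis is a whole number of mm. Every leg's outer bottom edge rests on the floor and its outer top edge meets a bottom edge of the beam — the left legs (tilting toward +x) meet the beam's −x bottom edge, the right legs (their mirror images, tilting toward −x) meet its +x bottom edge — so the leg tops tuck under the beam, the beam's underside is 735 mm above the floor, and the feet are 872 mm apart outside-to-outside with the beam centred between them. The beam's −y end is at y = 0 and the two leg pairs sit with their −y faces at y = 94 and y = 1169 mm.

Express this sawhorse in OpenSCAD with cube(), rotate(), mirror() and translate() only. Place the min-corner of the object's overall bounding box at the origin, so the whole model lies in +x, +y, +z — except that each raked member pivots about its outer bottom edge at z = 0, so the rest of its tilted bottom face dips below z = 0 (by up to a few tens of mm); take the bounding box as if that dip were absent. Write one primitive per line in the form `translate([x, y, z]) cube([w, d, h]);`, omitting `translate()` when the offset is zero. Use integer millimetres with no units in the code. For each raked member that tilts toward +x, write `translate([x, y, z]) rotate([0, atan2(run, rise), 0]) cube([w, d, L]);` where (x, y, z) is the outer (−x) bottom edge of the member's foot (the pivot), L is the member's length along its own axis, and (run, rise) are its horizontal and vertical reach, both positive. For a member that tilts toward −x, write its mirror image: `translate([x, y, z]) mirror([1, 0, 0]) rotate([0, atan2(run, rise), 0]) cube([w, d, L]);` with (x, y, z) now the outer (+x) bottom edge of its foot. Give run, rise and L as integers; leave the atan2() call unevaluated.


// leg length = √(392² + 735²) = 833
// right-leg outer foot x = 2·392 + 88 = 872
// beam min-corner = (392, 0, 735)
translate([392, 0, 735]) cube([88, 1306, 71]);
translate([0, 94, 0]) rotate([0, atan2(392, 735), 0]) cube([36, 43, 833]);
translate([872, 94, 0]) mirror([1, 0, 0]) rotate([0, atan2(392, 735), 0]) cube([36, 43, 833]);
translate([0, 1169, 0]) rotate([0, atan2(392, 735), 0]) cube([36, 43, 833]);
translate([872, 1169, 0]) mirror([1, 0, 0]) rotate([0, atan2(392, 735), 0]) cube([36, 43, 833]);


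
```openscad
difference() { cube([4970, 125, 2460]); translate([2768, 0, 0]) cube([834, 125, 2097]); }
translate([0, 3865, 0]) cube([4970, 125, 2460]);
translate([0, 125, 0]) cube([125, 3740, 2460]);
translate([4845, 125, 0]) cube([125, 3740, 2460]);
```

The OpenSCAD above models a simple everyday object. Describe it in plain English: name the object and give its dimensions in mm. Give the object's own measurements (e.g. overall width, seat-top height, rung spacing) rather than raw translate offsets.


A single room: four walls, each 2460 mm tall and 125 mm thick, enclosing an outside footprint 4970×3990 mm (x × y), no floor or roof. The front and back walls (−y and +y sides) run the full x-width; the side walls fit between their inner faces. A door opening 834 mm wide and 2097 mm tall is cut through the front wall from the floor up, its −x edge 2768 mm from the wall's −x end.


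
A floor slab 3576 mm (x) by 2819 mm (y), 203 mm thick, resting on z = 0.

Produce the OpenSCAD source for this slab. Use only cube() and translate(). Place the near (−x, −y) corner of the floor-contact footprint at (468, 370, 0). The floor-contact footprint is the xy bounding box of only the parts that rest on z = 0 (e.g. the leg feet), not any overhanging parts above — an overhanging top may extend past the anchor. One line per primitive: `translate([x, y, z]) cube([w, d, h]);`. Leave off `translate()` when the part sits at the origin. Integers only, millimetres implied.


translate([468, 370, 0]) cube([3576, 2819, 203]);


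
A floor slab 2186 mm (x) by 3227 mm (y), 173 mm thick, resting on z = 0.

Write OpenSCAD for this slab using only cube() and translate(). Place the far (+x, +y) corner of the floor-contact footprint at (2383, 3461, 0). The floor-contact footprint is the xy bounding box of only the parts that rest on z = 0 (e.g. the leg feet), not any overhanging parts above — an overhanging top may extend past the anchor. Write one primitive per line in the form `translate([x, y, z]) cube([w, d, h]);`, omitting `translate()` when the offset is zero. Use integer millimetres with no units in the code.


translate([197, 234, 0]) cube([2186, 3227, 173]);


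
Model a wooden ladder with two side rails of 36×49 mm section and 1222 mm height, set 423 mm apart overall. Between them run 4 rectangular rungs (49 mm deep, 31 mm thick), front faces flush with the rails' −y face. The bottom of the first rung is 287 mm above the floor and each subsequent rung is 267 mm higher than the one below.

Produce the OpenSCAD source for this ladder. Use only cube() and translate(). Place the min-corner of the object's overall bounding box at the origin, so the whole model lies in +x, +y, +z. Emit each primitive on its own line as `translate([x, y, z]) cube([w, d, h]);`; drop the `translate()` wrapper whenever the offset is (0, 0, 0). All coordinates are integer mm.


cube([36, 49, 1222]);
translate([387, 0, 0]) cube([36, 49, 1222]);
translate([36, 0, 287]) cube([351, 49, 31]);
translate([36, 0, 554]) cube([351, 49, 31]);
translate([36, 0, 821]) cube([351, 49, 31]);
translate([36, 0, 1088]) cube([351, 49, 31]);
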